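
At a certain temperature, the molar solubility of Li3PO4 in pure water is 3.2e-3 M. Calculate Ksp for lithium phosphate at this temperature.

Ksp = 2.8 × 10^-9

Li3PO4(s) <=> 3 Li^+ + PO4^3-
With molar solubility s: [Li^+] = 3s, [PO4^3-] = s.
Ksp = [Li^+]^3[PO4^3-]
Substituting: Ksp = (3s)^3s = 27s^4
With s = 3.2 × 10^-3: Ksp = 2.8 × 10^-9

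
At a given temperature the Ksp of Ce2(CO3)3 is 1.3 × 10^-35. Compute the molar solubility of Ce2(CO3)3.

s = 4.1 × 10^-8 M

Ce2(CO3)3(s) ⇌ 2 Ce^3+(aq) + 3 CO3^2-(aq)
Ksp = [Ce^3+]^2[CO3^2-]^3
Let s = molar solubility. Then [Ce^3+] = 2s and [CO3^2-] = 3s.
Ksp = (2s)^2(3s)^3 = 108s^5
s^5 = 1.3 × 10^-35 / 108, so s = 4.1 × 10^-8 M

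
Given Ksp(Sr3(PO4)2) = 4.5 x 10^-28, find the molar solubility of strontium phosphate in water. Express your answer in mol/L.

s = 1.3e-6 M

Sr3(PO4)2(s) ⇌ 3 Sr^2+(aq) + 2 PO4^3-(aq)
Ksp = [Sr^2+]^3[PO4^3-]^2
With molar solubility s: [Sr^2+] = 3s, [PO4^3-] = 2s.
Substituting: Ksp = (3s)^3(2s)^2 = 108s^5
Solving, s = (4.5 x 10^-28/108)^(1/5) = 1.3 × 10^-6 M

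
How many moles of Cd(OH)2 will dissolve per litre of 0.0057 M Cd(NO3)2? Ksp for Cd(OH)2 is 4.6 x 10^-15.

s ≈ 4.5 × 10^-7 M

Cd(OH)2(s) ⇌ Cd^2+(aq) + 2 OH^-(aq)
Ksp = [Cd^2+][OH^-]^2
Let s = moles of Cd(OH)2 that dissolve per litre. [Cd^2+] = 0.0057 + s ≈ 0.0057, [OH^-] = 2s (since Cd^2+ from Cd(NO3)2 dominates).
Ksp ≈ 0.0057 × (2s)^2
s = 4.5 × 10^-7 M
Check: s = 4.5 x 10^-7 ≪ 0.0057, so the approximation is valid.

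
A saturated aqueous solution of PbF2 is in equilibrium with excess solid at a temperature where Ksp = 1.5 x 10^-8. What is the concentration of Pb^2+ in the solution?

[Pb^2+] = 1.6 × 10^-3 M

PbF2(s) ⇌ Pb^2+(aq) + 2 F^-(aq)
Ksp = [Pb^2+][F^-]^2
Let s = molar solubility. Then [Pb^2+] = s and [F^-] = 2s.
Substituting: Ksp = s(2s)^2 = 4s^3
Solving, s = (1.5 x 10^-8/4)^(1/3) = 1.55 x 10^-3 M
[Pb^2+] = s = 1.6 x 10^-3 M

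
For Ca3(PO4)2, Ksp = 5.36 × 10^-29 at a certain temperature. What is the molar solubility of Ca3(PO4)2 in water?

s = 8.69 x 10^-7 M

Ca3(PO4)2(s) <=> 3 Ca^2+ + 2 PO4^3-
Ksp = [Ca^2+]^3[PO4^3-]^2
With molar solubility s: [Ca^2+] = 3s, [PO4^3-] = 2s.
Ksp = (3s)^3(2s)^2 = 108s^5
Solving, s = (5.36 × 10^-29/108)^(1/5) = 8.69 × 10^-7 M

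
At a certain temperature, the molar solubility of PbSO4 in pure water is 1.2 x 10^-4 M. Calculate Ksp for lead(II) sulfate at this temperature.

1.4e-8

PbSO4(s) ⇌ Pb^2+(aq) + SO4^2-(aq)
With molar solubility s: [Pb^2+] = s, [SO4^2-] = s.
Ksp = [Pb^2+][SO4^2-]
Ksp = s^2
With s = 1.2 x 10^-4: Ksp = 1.4 × 10^-8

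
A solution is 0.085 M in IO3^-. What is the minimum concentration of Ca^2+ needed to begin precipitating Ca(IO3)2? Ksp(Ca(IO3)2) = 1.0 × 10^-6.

1.4 x 10^-4 M

Ca(IO3)2(s) ⇌ Ca^2+ + 2 IO3^-
Ksp = [Ca^2+][IO3^-]^2
Precipitation begins when Q = Ksp. With [IO3^-] = 0.085 M:
1.0 × 10^-6 = (0.085)^2 × [Ca^2+]
[Ca^2+] = (1.0 × 10^-6 / 7.23 × 10^-3) = 1.4 × 10^-4 M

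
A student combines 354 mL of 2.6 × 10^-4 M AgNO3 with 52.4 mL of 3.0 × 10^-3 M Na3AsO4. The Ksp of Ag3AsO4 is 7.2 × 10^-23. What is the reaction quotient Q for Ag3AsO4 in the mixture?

Total volume = 354 + 52.4 = 406.4 mL.
[Ag^+] = 2.6 × 10^-4 × (354/406.4) = 2.26 × 10^-4 M
[AsO4^3-] = 3.0 × 10^-3 × (52.4/406.4) = 3.87 x 10^-4 M
Ag3AsO4(s) ⇌ 3 Ag^+ + AsO4^3-, so Q = [Ag^+]^3[AsO4^3-]
Q = (2.26 x 10^-4)^3(3.87 × 10^-4) = 4.5 × 10^-15
Q > Ksp, so Ag3AsO4 will precipitate.

4.5e-15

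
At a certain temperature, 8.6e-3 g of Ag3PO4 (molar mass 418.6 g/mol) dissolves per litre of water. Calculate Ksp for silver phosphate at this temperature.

Molar solubility s = (8.6 x 10^-3 g/L) / (418.6 g/mol) = 2.05 x 10^-5 M.
Ag3PO4(s) ⇌ 3 Ag^+ + PO4^3-
For each mole of Ag3PO4 that dissolves: [Ag^+] = 3s, [PO4^3-] = s.
Ksp = [Ag^+]^3[PO4^3-]
Ksp = (3s)^3s = 27s^4
Ksp = 27 × (2.05 x 10^-5)^4 = 4.8 × 10^-18

Ksp ≈ 4.8 × 10^-18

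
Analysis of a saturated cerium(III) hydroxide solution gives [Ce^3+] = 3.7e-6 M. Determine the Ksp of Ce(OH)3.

Ksp = 5.1 x 10^-21

Ce(OH)3(s) ⇌ Ce^3+(aq) + 3 OH^-(aq)
Stoichiometry gives [OH^-] = (3/1)[Ce^3+] = 1.11 x 10^-5 M.
Ksp = [Ce^3+][OH^-]^3
Ksp = 3.7 x 10^-6 × (1.11 × 10^-5)^3 = 5.1 × 10^-21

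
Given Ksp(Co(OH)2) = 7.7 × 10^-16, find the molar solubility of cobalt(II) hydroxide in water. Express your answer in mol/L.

Co(OH)2(s) ⇌ Co^2+ + 2 OH^-
Ksp = [Co^2+][OH^-]^2
For each mole of Co(OH)2 that dissolves: [Co^2+] = s, [OH^-] = 2s.
So Ksp = s × (2s)^2 = 4s^3
Solving, s = (7.7 × 10^-16/4)^(1/3) = 5.8 × 10^-6 M

s ≈ 5.8e-6 M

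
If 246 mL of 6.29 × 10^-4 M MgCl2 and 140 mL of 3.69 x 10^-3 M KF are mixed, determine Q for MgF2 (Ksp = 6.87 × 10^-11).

7.18 × 10^-10

Total volume = 246 + 140 = 386 mL.
[Mg^2+] = 6.29 x 10^-4 × (246/386) = 4.009 × 10^-4 M
[F^-] = 3.69 × 10^-3 × (140/386) = 1.338 x 10^-3 M
MgF2(s) ⇌ Mg^2+(aq) + 2 F^-(aq), so Q = [Mg^2+][F^-]^2
Q = (4.009 x 10^-4)(1.338 × 10^-3)^2 = 7.18 × 10^-10
Q > Ksp, so MgF2 will precipitate.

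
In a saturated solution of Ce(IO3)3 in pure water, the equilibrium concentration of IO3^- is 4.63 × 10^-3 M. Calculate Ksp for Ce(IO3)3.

Ksp ≈ 1.53e-10

Ce(IO3)3(s) ⇌ Ce^3+ + 3 IO3^-
Stoichiometry gives [Ce^3+] = (1/3)[IO3^-] = 1.543 x 10^-3 M.
Ksp = [Ce^3+][IO3^-]^3
Ksp = 1.543 x 10^-3 × (4.63 × 10^-3)^3 = 1.53 × 10^-10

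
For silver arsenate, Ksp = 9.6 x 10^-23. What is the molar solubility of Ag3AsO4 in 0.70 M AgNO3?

s ≈ 2.8e-22 M

Ag3AsO4(s) <=> 3 Ag^+(aq) + AsO4^3-(aq)
Ksp = [Ag^+]^3[AsO4^3-]
If s mol/L dissolves here, [Ag^+] = 0.70 + 3s ≈ 0.70, [AsO4^3-] = s (Ksp is small, so little additional dissolves).
Ksp ≈ (0.70)^3 × s
s = 2.8 x 10^-22 M
Check: 3s = 8.4 × 10^-22 ≪ 0.70, so the approximation is valid.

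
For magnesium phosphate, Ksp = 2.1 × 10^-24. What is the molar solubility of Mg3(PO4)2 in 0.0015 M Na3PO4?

3.3 × 10^-7 M

Mg3(PO4)2(s) ⇌ 3 Mg^2+(aq) + 2 PO4^3-(aq)
Ksp = [Mg^2+]^3[PO4^3-]^2
Let s be the molar solubility in this solution. [Mg^2+] = 3s, [PO4^3-] = 0.0015 + 2s ≈ 0.0015 (common-ion effect: PO4^3- is already 0.0015 M).
Ksp ≈ (3s)^3 × (0.0015)^2
s = 3.3 × 10^-7 M
Check: 2s = 6.5 × 10^-7 ≪ 0.0015, so the approximation is valid.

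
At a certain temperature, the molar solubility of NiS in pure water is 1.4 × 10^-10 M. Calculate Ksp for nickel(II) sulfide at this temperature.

2.0 × 10^-20

NiS(s) ⇌ Ni^2+ + S^2-
Let s = molar solubility. Then [Ni^2+] = s and [S^2-] = s.
Ksp = [Ni^2+][S^2-]
Ksp = s × s = s^2
With s = 1.4 × 10^-10: Ksp = 2.0 x 10^-20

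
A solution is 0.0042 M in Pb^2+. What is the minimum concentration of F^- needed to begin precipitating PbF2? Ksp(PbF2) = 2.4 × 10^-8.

PbF2(s) <=> Pb^2+(aq) + 2 F^-(aq)
Ksp = [Pb^2+][F^-]^2
Precipitation begins when Q = Ksp. With [Pb^2+] = 0.0042 M:
2.4 × 10^-8 = (0.0042) × [F^-]^2
[F^-] = (2.4 × 10^-8 / 4.2 × 10^-3)^(1/2) = 2.4 × 10^-3 M

[F^-] = 2.4 × 10^-3 M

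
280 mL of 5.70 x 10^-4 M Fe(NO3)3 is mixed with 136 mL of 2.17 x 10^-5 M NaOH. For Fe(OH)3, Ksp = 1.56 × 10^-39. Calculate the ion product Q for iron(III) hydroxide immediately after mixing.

Q ≈ 1.37e-19

Total volume = 280 + 136 = 416 mL.
[Fe^3+] = 5.70 x 10^-4 × (280/416) = 3.837 × 10^-4 M
[OH^-] = 2.17 × 10^-5 × (136/416) = 7.094 × 10^-6 M
Fe(OH)3(s) ⇌ Fe^3+ + 3 OH^-, so Q = [Fe^3+][OH^-]^3
Q = (3.837 × 10^-4)(7.094 x 10^-6)^3 = 1.37 x 10^-19
Q > Ksp, so Fe(OH)3 will precipitate.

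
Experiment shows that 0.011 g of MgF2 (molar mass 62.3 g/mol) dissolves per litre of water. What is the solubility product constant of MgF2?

Molar solubility s = (1.1 × 10^-2 g/L) / (62.3 g/mol) = 1.77 x 10^-4 M.
MgF2(s) <=> Mg^2+ + 2 F^-
If s mol/L of MgF2 dissolves, [Mg^2+] = s and [F^-] = 2s.
Ksp = [Mg^2+][F^-]^2
So Ksp = s × (2s)^2 = 4s^3
With s = 1.77 x 10^-4: Ksp = 2.2 x 10^-11

Ksp ≈ 2.2e-11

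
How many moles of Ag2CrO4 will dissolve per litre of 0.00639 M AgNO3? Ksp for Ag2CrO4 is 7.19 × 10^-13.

1.76 x 10^-8 M

Ag2CrO4(s) ⇌ 2 Ag^+ + CrO4^2-
Ksp = [Ag^+]^2[CrO4^2-]
Let s be the molar solubility in this solution. [Ag^+] = 0.00639 + 2s ≈ 0.00639, [CrO4^2-] = s (common-ion effect: Ag^+ is already 0.00639 M).
Ksp ≈ (0.00639)^2 × s
s = 1.76 × 10^-8 M
Check: 2s = 3.5 × 10^-8 ≪ 0.00639, so the approximation is valid.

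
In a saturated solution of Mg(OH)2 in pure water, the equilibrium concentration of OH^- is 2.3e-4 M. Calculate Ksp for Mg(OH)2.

6.1 x 10^-12

Mg(OH)2(s) ⇌ Mg^2+ + 2 OH^-
Stoichiometry gives [Mg^2+] = (1/2)[OH^-] = 1.15 x 10^-4 M.
Ksp = [Mg^2+][OH^-]^2
Ksp = 1.15 x 10^-4 × (2.3 × 10^-4)^2 = 6.1 × 10^-12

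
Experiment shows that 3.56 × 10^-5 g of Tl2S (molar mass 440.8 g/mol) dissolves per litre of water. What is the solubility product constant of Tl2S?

Molar solubility s = (3.56 x 10^-5 g/L) / (440.8 g/mol) = 8.076 × 10^-8 M.
Tl2S(s) <=> 2 Tl^+(aq) + S^2-(aq)
For each mole of Tl2S that dissolves: [Tl^+] = 2s, [S^2-] = s.
Ksp = [Tl^+]^2[S^2-]
So Ksp = (2s)^2 × s = 4s^3
With s = 8.076 × 10^-8: Ksp = 2.11 x 10^-21

2.11e-21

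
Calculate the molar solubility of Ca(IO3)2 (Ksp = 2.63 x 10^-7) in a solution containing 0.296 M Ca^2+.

Ca(IO3)2(s) ⇌ Ca^2+ + 2 IO3^-
Ksp = [Ca^2+][IO3^-]^2
Let s be the molar solubility in this solution. [Ca^2+] = 0.296 + s ≈ 0.296, [IO3^-] = 2s (common-ion effect: Ca^2+ is already 0.296 M).
Ksp ≈ 0.296 × (2s)^2
s = 4.71 × 10^-4 M
Check: s = 4.7 x 10^-4 ≪ 0.296, so the approximation is valid.

s ≈ 4.71e-4 M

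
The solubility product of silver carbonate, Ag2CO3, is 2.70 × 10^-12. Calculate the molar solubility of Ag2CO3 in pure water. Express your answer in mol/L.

8.77e-5 M

Ag2CO3(s) <=> 2 Ag^+ + CO3^2-
Ksp = [Ag^+]^2[CO3^2-]
If s mol/L of Ag2CO3 dissolves, [Ag^+] = 2s and [CO3^2-] = s.
Substituting: Ksp = (2s)^2s = 4s^3
Solving, s = (2.70 × 10^-12/4)^(1/3) = 8.77 x 10^-5 M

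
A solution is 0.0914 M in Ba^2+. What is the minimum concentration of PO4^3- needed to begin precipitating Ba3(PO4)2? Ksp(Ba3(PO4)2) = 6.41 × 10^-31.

[PO4^3-] ≈ 2.90 × 10^-14 M

Ba3(PO4)2(s) <=> 3 Ba^2+(aq) + 2 PO4^3-(aq)
Ksp = [Ba^2+]^3[PO4^3-]^2
Precipitation begins when Q = Ksp. With [Ba^2+] = 0.0914 M:
6.41 × 10^-31 = (0.0914)^3 × [PO4^3-]^2
[PO4^3-] = (6.41 × 10^-31 / 7.636 x 10^-4)^(1/2) = 2.90 × 10^-14 M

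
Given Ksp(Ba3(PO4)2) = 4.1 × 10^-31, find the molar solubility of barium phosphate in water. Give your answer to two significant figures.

Ba3(PO4)2(s) ⇌ 3 Ba^2+ + 2 PO4^3-
Ksp = [Ba^2+]^3[PO4^3-]^2
If s mol/L of Ba3(PO4)2 dissolves, [Ba^2+] = 3s and [PO4^3-] = 2s.
Substituting: Ksp = (3s)^3(2s)^2 = 108s^5
s = (4.1 × 10^-31 / 108)^(1/5) = 3.3 × 10^-7 M

3.3e-7 M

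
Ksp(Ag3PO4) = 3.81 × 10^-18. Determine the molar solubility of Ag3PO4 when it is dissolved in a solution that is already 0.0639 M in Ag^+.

1.46 × 10^-14 M

Ag3PO4(s) ⇌ 3 Ag^+ + PO4^3-
Ksp = [Ag^+]^3[PO4^3-]
Let s = moles of Ag3PO4 that dissolve per litre. [Ag^+] = 0.0639 + 3s ≈ 0.0639, [PO4^3-] = s (Ksp is small, so little additional dissolves).
Ksp ≈ (0.0639)^3 × s
s = 1.46 × 10^-14 M
Check: 3s = 4.4 × 10^-14 ≪ 0.0639, so the approximation is valid.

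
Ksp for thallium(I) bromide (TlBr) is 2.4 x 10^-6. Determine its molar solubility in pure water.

s ≈ 1.5 × 10^-3 M

TlBr(s) ⇌ Tl^+(aq) + Br^-(aq)
Ksp = [Tl^+][Br^-]
Let s = molar solubility. Then [Tl^+] = s and [Br^-] = s.
Ksp = (s)(s) = s^2
s = √(2.4 x 10^-6) = 1.5 × 10^-3 M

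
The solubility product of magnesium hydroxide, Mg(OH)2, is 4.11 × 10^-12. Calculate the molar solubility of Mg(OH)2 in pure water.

s ≈ 1.01 × 10^-4 M

Mg(OH)2(s) ⇌ Mg^2+ + 2 OH^-
Ksp = [Mg^2+][OH^-]^2
For each mole of Mg(OH)2 that dissolves: [Mg^2+] = s, [OH^-] = 2s.
Ksp = s(2s)^2 = 4s^3
Solving, s = (4.11 × 10^-12/4)^(1/3) = 1.01 x 10^-4 M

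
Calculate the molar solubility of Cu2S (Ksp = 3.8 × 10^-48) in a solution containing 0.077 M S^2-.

s ≈ 3.5e-24 M

Cu2S(s) <=> 2 Cu^+ + S^2-
Ksp = [Cu^+]^2[S^2-]
Let s be the molar solubility in this solution. [Cu^+] = 2s, [S^2-] = 0.077 + s ≈ 0.077 (since the S^2- already present dominates).
Ksp ≈ (2s)^2 × 0.077
s = 3.5 × 10^-24 M
Check: s = 3.5 x 10^-24 ≪ 0.077, so the approximation is valid.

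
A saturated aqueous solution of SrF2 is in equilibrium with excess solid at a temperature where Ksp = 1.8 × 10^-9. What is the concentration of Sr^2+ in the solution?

SrF2(s) ⇌ Sr^2+ + 2 F^-
Ksp = [Sr^2+][F^-]^2
Let s = molar solubility. Then [Sr^2+] = s and [F^-] = 2s.
Ksp = s(2s)^2 = 4s^3
s = (1.8 × 10^-9 / 4)^(1/3) = 7.66 × 10^-4 M
[Sr^2+] = s = 7.7 × 10^-4 M

7.7e-4 M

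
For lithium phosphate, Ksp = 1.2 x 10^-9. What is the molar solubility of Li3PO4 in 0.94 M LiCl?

1.4e-9 M

Li3PO4(s) <=> 3 Li^+(aq) + PO4^3-(aq)
Ksp = [Li^+]^3[PO4^3-]
If s mol/L dissolves here, [Li^+] = 0.94 + 3s ≈ 0.94, [PO4^3-] = s (Ksp is small, so little additional dissolves).
Ksp ≈ (0.94)^3 × s
s = 1.4 × 10^-9 M
Check: 3s = 4.3 x 10^-9 ≪ 0.94, so the approximation is valid.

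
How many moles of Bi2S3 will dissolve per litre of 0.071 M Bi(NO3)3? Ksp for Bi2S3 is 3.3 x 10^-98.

Bi2S3(s) ⇌ 2 Bi^3+ + 3 S^2-
Ksp = [Bi^3+]^2[S^2-]^3
Let s be the molar solubility in this solution. [Bi^3+] = 0.071 + 2s ≈ 0.071, [S^2-] = 3s (since Bi^3+ from Bi(NO3)3 dominates).
Ksp ≈ (0.071)^2 × (3s)^3
s = 6.2 × 10^-33 M
Check: 2s = 1.2 × 10^-32 ≪ 0.071, so the approximation is valid.

s = 6.2 × 10^-33 M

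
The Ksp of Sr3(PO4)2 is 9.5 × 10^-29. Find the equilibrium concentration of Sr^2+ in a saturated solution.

[Sr^2+] ≈ 2.9e-6 M

Sr3(PO4)2(s) ⇌ 3 Sr^2+(aq) + 2 PO4^3-(aq)
Ksp = [Sr^2+]^3[PO4^3-]^2
For each mole of Sr3(PO4)2 that dissolves: [Sr^2+] = 3s, [PO4^3-] = 2s.
So Ksp = (3s)^3 × (2s)^2 = 108s^5
s^5 = 9.5 × 10^-29 / 108, so s = 9.75 × 10^-7 M
[Sr^2+] = 3s = 2.9 x 10^-6 M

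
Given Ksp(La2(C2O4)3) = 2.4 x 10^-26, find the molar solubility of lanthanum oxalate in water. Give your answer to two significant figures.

La2(C2O4)3(s) <=> 2 La^3+(aq) + 3 C2O4^2-(aq)
Ksp = [La^3+]^2[C2O4^2-]^3
With molar solubility s: [La^3+] = 2s, [C2O4^2-] = 3s.
So Ksp = (2s)^2 × (3s)^3 = 108s^5
s = (2.4 x 10^-26 / 108)^(1/5) = 2.9 x 10^-6 M

2.9 × 10^-6 M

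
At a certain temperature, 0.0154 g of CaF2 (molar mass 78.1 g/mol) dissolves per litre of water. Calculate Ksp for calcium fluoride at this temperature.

Molar solubility s = (1.54 x 10^-2 g/L) / (78.1 g/mol) = 1.972 × 10^-4 M.
CaF2(s) ⇌ Ca^2+ + 2 F^-
If s mol/L of CaF2 dissolves, [Ca^2+] = s and [F^-] = 2s.
Ksp = [Ca^2+][F^-]^2
Ksp = s(2s)^2 = 4s^3
Ksp = 4 × (1.972 x 10^-4)^3 = 3.07 × 10^-11

3.07 x 10^-11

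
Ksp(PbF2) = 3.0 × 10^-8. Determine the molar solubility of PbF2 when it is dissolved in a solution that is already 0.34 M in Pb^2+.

1.5 × 10^-4 M

PbF2(s) ⇌ Pb^2+ + 2 F^-
Ksp = [Pb^2+][F^-]^2
Let s = moles of PbF2 that dissolve per litre. [Pb^2+] = 0.34 + s ≈ 0.34, [F^-] = 2s (common-ion effect: Pb^2+ is already 0.34 M).
Ksp ≈ 0.34 × (2s)^2
s = 1.5 × 10^-4 M
Check: s = 1.5 × 10^-4 ≪ 0.34, so the approximation is valid.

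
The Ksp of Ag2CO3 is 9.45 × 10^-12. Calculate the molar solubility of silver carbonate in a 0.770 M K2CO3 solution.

s = 1.75 × 10^-6 M

Ag2CO3(s) ⇌ 2 Ag^+ + CO3^2-
Ksp = [Ag^+]^2[CO3^2-]
If s mol/L dissolves here, [Ag^+] = 2s, [CO3^2-] = 0.770 + s ≈ 0.770 (Ksp is small, so little additional dissolves).
Ksp ≈ (2s)^2 × 0.770
s = 1.75 × 10^-6 M
Check: s = 1.8 × 10^-6 ≪ 0.770, so the approximation is valid.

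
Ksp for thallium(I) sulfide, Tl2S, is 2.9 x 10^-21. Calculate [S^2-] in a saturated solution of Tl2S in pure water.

[S^2-] ≈ 9.0e-8 M

Tl2S(s) ⇌ 2 Tl^+ + S^2-
Ksp = [Tl^+]^2[S^2-]
For each mole of Tl2S that dissolves: [Tl^+] = 2s, [S^2-] = s.
Substituting: Ksp = (2s)^2s = 4s^3
s^3 = 2.9 x 10^-21 / 4, so s = 8.98 × 10^-8 M
[S^2-] = s = 9.0 × 10^-8 M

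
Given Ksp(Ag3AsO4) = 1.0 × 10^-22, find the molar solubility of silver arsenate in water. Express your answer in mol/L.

Ag3AsO4(s) ⇌ 3 Ag^+ + AsO4^3-
Ksp = [Ag^+]^3[AsO4^3-]
Let s = molar solubility. Then [Ag^+] = 3s and [AsO4^3-] = s.
Ksp = (3s)^3s = 27s^4
Solving, s = (1.0 × 10^-22/27)^(1/4) = 1.4 x 10^-6 M

s ≈ 1.4e-6 M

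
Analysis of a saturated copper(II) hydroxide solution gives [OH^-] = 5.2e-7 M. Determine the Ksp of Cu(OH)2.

Cu(OH)2(s) ⇌ Cu^2+(aq) + 2 OH^-(aq)
Stoichiometry gives [Cu^2+] = (1/2)[OH^-] = 2.60 × 10^-7 M.
Ksp = [Cu^2+][OH^-]^2
Ksp = 2.60 × 10^-7 × (5.2 x 10^-7)^2 = 7.0 x 10^-20

7.0 × 10^-20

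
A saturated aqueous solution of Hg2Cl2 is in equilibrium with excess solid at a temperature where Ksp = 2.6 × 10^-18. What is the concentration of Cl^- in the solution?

Hg2Cl2(s) <=> Hg2^2+(aq) + 2 Cl^-(aq)
Ksp = [Hg2^2+][Cl^-]^2
With molar solubility s: [Hg2^2+] = s, [Cl^-] = 2s.
Ksp = s(2s)^2 = 4s^3
Solving, s = (2.6 × 10^-18/4)^(1/3) = 8.66 × 10^-7 M
[Cl^-] = 2s = 1.7 x 10^-6 M

[Cl^-] = 1.7 × 10^-6 M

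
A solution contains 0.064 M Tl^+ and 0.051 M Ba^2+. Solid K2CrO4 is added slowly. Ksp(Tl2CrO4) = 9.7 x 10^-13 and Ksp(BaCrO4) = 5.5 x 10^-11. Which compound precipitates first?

Precipitation of each salt starts when its ion product equals its Ksp.
For Tl2CrO4: 9.7 x 10^-13 = (0.064)^2 × [CrO4^2-]  ⇒  [CrO4^2-] = 2.4 × 10^-10 M.
For BaCrO4: 5.5 x 10^-11 = 0.051 × [CrO4^2-]  ⇒  [CrO4^2-] = 1.1 × 10^-9 M.
The salt with the lower threshold [CrO4^2-] precipitates first: Tl2CrO4.

Tl2CrO4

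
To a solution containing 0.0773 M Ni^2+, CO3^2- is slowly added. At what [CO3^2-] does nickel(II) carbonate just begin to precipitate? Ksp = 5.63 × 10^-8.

[CO3^2-] = 7.28 x 10^-7 M

NiCO3(s) ⇌ Ni^2+ + CO3^2-
Ksp = [Ni^2+][CO3^2-]
Precipitation begins when Q = Ksp. With [Ni^2+] = 0.0773 M:
5.63 × 10^-8 = (0.0773) × [CO3^2-]
[CO3^2-] = (5.63 × 10^-8 / 7.73 × 10^-2) = 7.28 x 10^-7 M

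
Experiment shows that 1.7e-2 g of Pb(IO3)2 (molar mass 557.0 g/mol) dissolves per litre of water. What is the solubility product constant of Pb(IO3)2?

Ksp ≈ 1.1 x 10^-13

Molar solubility s = (1.7 × 10^-2 g/L) / (557.0 g/mol) = 3.05 x 10^-5 M.
Pb(IO3)2(s) ⇌ Pb^2+(aq) + 2 IO3^-(aq)
Let s = molar solubility. Then [Pb^2+] = s and [IO3^-] = 2s.
Ksp = [Pb^2+][IO3^-]^2
So Ksp = s × (2s)^2 = 4s^3
With s = 3.05 × 10^-5: Ksp = 1.1 × 10^-13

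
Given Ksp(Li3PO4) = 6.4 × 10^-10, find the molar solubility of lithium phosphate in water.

Li3PO4(s) ⇌ 3 Li^+(aq) + PO4^3-(aq)
Ksp = [Li^+]^3[PO4^3-]
For each mole of Li3PO4 that dissolves: [Li^+] = 3s, [PO4^3-] = s.
Ksp = (3s)^3s = 27s^4
s = (6.4 × 10^-10 / 27)^(1/4) = 2.2 x 10^-3 M

s ≈ 2.2e-3 M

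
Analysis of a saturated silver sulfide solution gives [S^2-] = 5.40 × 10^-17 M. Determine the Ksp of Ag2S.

Ag2S(s) ⇌ 2 Ag^+(aq) + S^2-(aq)
Stoichiometry gives [Ag^+] = (2/1)[S^2-] = 1.080 × 10^-16 M.
Ksp = [Ag^+]^2[S^2-]
Ksp = (1.080 × 10^-16)^2 × 5.40 × 10^-17 = 6.30 × 10^-49

6.30 × 10^-49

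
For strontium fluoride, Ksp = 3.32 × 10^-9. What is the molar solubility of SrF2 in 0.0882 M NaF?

4.27e-7 M

SrF2(s) ⇌ Sr^2+ + 2 F^-
Ksp = [Sr^2+][F^-]^2
Let s be the molar solubility in this solution. [Sr^2+] = s, [F^-] = 0.0882 + 2s ≈ 0.0882 (since F^- from NaF dominates).
Ksp ≈ s × (0.0882)^2
s = 4.27 × 10^-7 M
Check: 2s = 8.5 × 10^-7 ≪ 0.0882, so the approximation is valid.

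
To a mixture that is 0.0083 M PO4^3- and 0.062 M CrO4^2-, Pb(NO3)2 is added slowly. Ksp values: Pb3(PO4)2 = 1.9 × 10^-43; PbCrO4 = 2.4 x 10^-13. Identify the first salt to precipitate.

Pb3(PO4)2

Each salt begins to precipitate when Q = Ksp, i.e. when [Pb^2+] reaches its threshold.
For Pb3(PO4)2: 1.9 × 10^-43 = (0.0083)^2 × [Pb^2+]^3  ⇒  [Pb^2+] = 1.4 × 10^-13 M.
For PbCrO4: 2.4 x 10^-13 = 0.062 × [Pb^2+]  ⇒  [Pb^2+] = 3.9 × 10^-12 M.
The salt with the lower threshold [Pb^2+] precipitates first: Pb3(PO4)2.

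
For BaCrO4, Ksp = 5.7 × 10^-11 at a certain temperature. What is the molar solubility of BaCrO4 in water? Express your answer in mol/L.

BaCrO4(s) ⇌ Ba^2+ + CrO4^2-
Ksp = [Ba^2+][CrO4^2-]
Let s = molar solubility. Then [Ba^2+] = s and [CrO4^2-] = s.
Ksp = s^2
s = √(5.7 × 10^-11) = 7.5 x 10^-6 M

s = 7.5 × 10^-6 M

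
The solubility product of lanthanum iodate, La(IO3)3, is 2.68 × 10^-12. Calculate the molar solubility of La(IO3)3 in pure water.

La(IO3)3(s) ⇌ La^3+ + 3 IO3^-
Ksp = [La^3+][IO3^-]^3
With molar solubility s: [La^3+] = s, [IO3^-] = 3s.
Ksp = s(3s)^3 = 27s^4
s = (2.68 × 10^-12 / 27)^(1/4) = 5.61 × 10^-4 M

s = 5.61e-4 M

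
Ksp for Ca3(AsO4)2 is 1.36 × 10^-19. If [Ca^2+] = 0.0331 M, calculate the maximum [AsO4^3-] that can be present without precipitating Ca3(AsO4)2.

6.12e-8 M

Ca3(AsO4)2(s) ⇌ 3 Ca^2+ + 2 AsO4^3-
Ksp = [Ca^2+]^3[AsO4^3-]^2
Precipitation begins when Q = Ksp. With [Ca^2+] = 0.0331 M:
1.36 × 10^-19 = (0.0331)^3 × [AsO4^3-]^2
[AsO4^3-] = (1.36 × 10^-19 / 3.626 × 10^-5)^(1/2) = 6.12 × 10^-8 M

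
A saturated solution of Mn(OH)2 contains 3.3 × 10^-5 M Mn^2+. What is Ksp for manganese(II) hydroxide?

1.4e-13

Mn(OH)2(s) ⇌ Mn^2+ + 2 OH^-
Stoichiometry gives [OH^-] = (2/1)[Mn^2+] = 6.60 × 10^-5 M.
Ksp = [Mn^2+][OH^-]^2
Ksp = 3.3 × 10^-5 × (6.60 × 10^-5)^2 = 1.4 × 10^-13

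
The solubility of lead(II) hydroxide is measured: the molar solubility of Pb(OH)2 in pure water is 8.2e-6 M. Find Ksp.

Ksp ≈ 2.2 x 10^-15

Pb(OH)2(s) ⇌ Pb^2+(aq) + 2 OH^-(aq)
With molar solubility s: [Pb^2+] = s, [OH^-] = 2s.
Ksp = [Pb^2+][OH^-]^2
So Ksp = s × (2s)^2 = 4s^3
Ksp = 4 × (8.2 × 10^-6)^3 = 2.2 × 10^-15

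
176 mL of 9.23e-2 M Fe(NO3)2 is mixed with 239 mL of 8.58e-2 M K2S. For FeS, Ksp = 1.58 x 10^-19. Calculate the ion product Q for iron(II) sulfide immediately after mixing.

Q = 1.93e-3

Total volume = 176 + 239 = 415 mL.
[Fe^2+] = 9.23 × 10^-2 × (176/415) = 3.914 x 10^-2 M
[S^2-] = 8.58 × 10^-2 × (239/415) = 4.941 × 10^-2 M
FeS(s) ⇌ Fe^2+ + S^2-, so Q = [Fe^2+][S^2-]
Q = (3.914 × 10^-2)(4.941 × 10^-2) = 1.93 × 10^-3
Q > Ksp, so FeS will precipitate.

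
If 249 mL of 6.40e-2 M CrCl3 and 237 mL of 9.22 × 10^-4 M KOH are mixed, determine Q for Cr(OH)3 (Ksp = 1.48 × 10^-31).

Q = 2.98 x 10^-12

Total volume = 249 + 237 = 486 mL.
[Cr^3+] = 6.40 × 10^-2 × (249/486) = 3.279 × 10^-2 M
[OH^-] = 9.22 × 10^-4 × (237/486) = 4.496 × 10^-4 M
Cr(OH)3(s) <=> Cr^3+(aq) + 3 OH^-(aq), so Q = [Cr^3+][OH^-]^3
Q = (3.279 x 10^-2)(4.496 × 10^-4)^3 = 2.98 × 10^-12
Q > Ksp, so Cr(OH)3 will precipitate.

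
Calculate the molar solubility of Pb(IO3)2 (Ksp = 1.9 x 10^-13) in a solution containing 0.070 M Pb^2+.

Pb(IO3)2(s) ⇌ Pb^2+(aq) + 2 IO3^-(aq)
Ksp = [Pb^2+][IO3^-]^2
Let s = moles of Pb(IO3)2 that dissolve per litre. [Pb^2+] = 0.070 + s ≈ 0.070, [IO3^-] = 2s (Ksp is small, so little additional dissolves).
Ksp ≈ 0.070 × (2s)^2
s = 8.2 x 10^-7 M
Check: s = 8.2 × 10^-7 ≪ 0.070, so the approximation is valid.

s = 8.2e-7 M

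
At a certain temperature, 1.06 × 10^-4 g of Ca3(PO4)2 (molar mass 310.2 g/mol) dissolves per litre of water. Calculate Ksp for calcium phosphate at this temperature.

Molar solubility s = (1.06 x 10^-4 g/L) / (310.2 g/mol) = 3.417 × 10^-7 M.
Ca3(PO4)2(s) <=> 3 Ca^2+ + 2 PO4^3-
With molar solubility s: [Ca^2+] = 3s, [PO4^3-] = 2s.
Ksp = [Ca^2+]^3[PO4^3-]^2
Substituting: Ksp = (3s)^3(2s)^2 = 108s^5
Ksp = 108 × (3.417 × 10^-7)^5 = 5.03 x 10^-31

Ksp ≈ 5.03 x 10^-31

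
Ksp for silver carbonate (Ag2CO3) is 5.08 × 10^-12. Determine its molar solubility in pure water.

Ag2CO3(s) ⇌ 2 Ag^+(aq) + CO3^2-(aq)
Ksp = [Ag^+]^2[CO3^2-]
Let s = molar solubility. Then [Ag^+] = 2s and [CO3^2-] = s.
Substituting: Ksp = (2s)^2s = 4s^3
Solving, s = (5.08 × 10^-12/4)^(1/3) = 1.08 × 10^-4 M

s ≈ 1.08 x 10^-4 M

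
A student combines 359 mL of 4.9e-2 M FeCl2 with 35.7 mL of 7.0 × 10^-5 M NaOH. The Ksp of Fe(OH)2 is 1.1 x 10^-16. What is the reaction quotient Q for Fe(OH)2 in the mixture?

Total volume = 359 + 35.7 = 394.7 mL.
[Fe^2+] = 4.9 × 10^-2 × (359/394.7) = 4.46 x 10^-2 M
[OH^-] = 7.0 x 10^-5 × (35.7/394.7) = 6.33 x 10^-6 M
Fe(OH)2(s) ⇌ Fe^2+ + 2 OH^-, so Q = [Fe^2+][OH^-]^2
Q = (4.46 × 10^-2)(6.33 × 10^-6)^2 = 1.8 × 10^-12
Q > Ksp, so Fe(OH)2 will precipitate.

Q ≈ 1.8 × 10^-12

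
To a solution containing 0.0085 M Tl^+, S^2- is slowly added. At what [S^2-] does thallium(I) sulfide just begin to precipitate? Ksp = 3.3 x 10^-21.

[S^2-] ≈ 4.6 × 10^-17 M

Tl2S(s) ⇌ 2 Tl^+(aq) + S^2-(aq)
Ksp = [Tl^+]^2[S^2-]
Precipitation begins when Q = Ksp. With [Tl^+] = 0.0085 M:
3.3 x 10^-21 = (0.0085)^2 × [S^2-]
[S^2-] = (3.3 x 10^-21 / 7.23 × 10^-5) = 4.6 × 10^-17 M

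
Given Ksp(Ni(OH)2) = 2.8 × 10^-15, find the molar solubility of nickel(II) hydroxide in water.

s = 8.9 × 10^-6 M

Ni(OH)2(s) ⇌ Ni^2+(aq) + 2 OH^-(aq)
Ksp = [Ni^2+][OH^-]^2
If s mol/L of Ni(OH)2 dissolves, [Ni^2+] = s and [OH^-] = 2s.
Substituting: Ksp = s(2s)^2 = 4s^3
s^3 = 2.8 × 10^-15 / 4, so s = 8.9 × 10^-6 M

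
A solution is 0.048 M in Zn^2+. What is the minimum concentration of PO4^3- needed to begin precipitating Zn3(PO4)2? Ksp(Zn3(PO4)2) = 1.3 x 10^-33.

[PO4^3-] ≈ 3.4e-15 M

Zn3(PO4)2(s) ⇌ 3 Zn^2+(aq) + 2 PO4^3-(aq)
Ksp = [Zn^2+]^3[PO4^3-]^2
Precipitation begins when Q = Ksp. With [Zn^2+] = 0.048 M:
1.3 x 10^-33 = (0.048)^3 × [PO4^3-]^2
[PO4^3-] = (1.3 x 10^-33 / 1.11 × 10^-4)^(1/2) = 3.4 × 10^-15 M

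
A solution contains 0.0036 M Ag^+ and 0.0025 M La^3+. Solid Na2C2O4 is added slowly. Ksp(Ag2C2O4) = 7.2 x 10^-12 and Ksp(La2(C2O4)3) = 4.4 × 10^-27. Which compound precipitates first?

Precipitation of each salt starts when its ion product equals its Ksp.
For Ag2C2O4: 7.2 x 10^-12 = (0.0036)^2 × [C2O4^2-]  ⇒  [C2O4^2-] = 5.6 x 10^-7 M.
For La2(C2O4)3: 4.4 × 10^-27 = (0.0025)^2 × [C2O4^2-]^3  ⇒  [C2O4^2-] = 8.9 × 10^-8 M.
The salt with the lower threshold [C2O4^2-] precipitates first: La2(C2O4)3.

La2(C2O4)3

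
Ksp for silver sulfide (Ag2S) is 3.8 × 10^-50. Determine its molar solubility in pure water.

s = 2.1 x 10^-17 M

Ag2S(s) <=> 2 Ag^+ + S^2-
Ksp = [Ag^+]^2[S^2-]
Let s = molar solubility. Then [Ag^+] = 2s and [S^2-] = s.
So Ksp = (2s)^2 × s = 4s^3
s^3 = 3.8 × 10^-50 / 4, so s = 2.1 x 10^-17 M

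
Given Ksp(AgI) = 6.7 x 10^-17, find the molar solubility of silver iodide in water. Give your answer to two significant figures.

AgI(s) ⇌ Ag^+ + I^-
Ksp = [Ag^+][I^-]
If s mol/L of AgI dissolves, [Ag^+] = s and [I^-] = s.
Ksp = s × s = s^2
s = (6.7 x 10^-17)^(1/2) = 8.2 × 10^-9 M

s = 8.2e-9 M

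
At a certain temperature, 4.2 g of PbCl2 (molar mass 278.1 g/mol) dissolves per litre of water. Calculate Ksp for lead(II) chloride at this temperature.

Ksp ≈ 1.4e-5

Molar solubility s = (4.2 g/L) / (278.1 g/mol) = 1.51 x 10^-2 M.
PbCl2(s) <=> Pb^2+ + 2 Cl^-
If s mol/L of PbCl2 dissolves, [Pb^2+] = s and [Cl^-] = 2s.
Ksp = [Pb^2+][Cl^-]^2
So Ksp = s × (2s)^2 = 4s^3
Ksp = 4 × (1.51 x 10^-2)^3 = 1.4 × 10^-5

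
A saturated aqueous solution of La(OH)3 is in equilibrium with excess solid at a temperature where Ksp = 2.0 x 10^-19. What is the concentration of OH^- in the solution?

2.8 x 10^-5 M

La(OH)3(s) ⇌ La^3+(aq) + 3 OH^-(aq)
Ksp = [La^3+][OH^-]^3
If s mol/L of La(OH)3 dissolves, [La^3+] = s and [OH^-] = 3s.
Substituting: Ksp = s(3s)^3 = 27s^4
s = (2.0 x 10^-19 / 27)^(1/4) = 9.28 × 10^-6 M
[OH^-] = 3s = 2.8 × 10^-5 M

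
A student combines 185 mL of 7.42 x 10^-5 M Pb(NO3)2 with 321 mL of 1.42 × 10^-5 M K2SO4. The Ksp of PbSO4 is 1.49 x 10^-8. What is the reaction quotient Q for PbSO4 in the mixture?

Q = 2.44 × 10^-10

Total volume = 185 + 321 = 506 mL.
[Pb^2+] = 7.42 x 10^-5 × (185/506) = 2.713 × 10^-5 M
[SO4^2-] = 1.42 × 10^-5 × (321/506) = 9.008 x 10^-6 M
PbSO4(s) ⇌ Pb^2+(aq) + SO4^2-(aq), so Q = [Pb^2+][SO4^2-]
Q = (2.713 × 10^-5)(9.008 x 10^-6) = 2.44 × 10^-10
Q < Ksp, so no precipitate of PbSO4 forms.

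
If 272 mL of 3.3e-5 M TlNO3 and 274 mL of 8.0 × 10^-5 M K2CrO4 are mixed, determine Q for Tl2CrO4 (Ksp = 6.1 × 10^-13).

Total volume = 272 + 274 = 546 mL.
[Tl^+] = 3.3 × 10^-5 × (272/546) = 1.64 × 10^-5 M
[CrO4^2-] = 8.0 × 10^-5 × (274/546) = 4.01 × 10^-5 M
Tl2CrO4(s) <=> 2 Tl^+(aq) + CrO4^2-(aq), so Q = [Tl^+]^2[CrO4^2-]
Q = (1.64 × 10^-5)^2(4.01 × 10^-5) = 1.1 x 10^-14
Q < Ksp, so no precipitate of Tl2CrO4 forms.

Q ≈ 1.1e-14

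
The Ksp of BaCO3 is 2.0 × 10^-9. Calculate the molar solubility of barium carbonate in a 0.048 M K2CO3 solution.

4.2 × 10^-8 M

BaCO3(s) ⇌ Ba^2+ + CO3^2-
Ksp = [Ba^2+][CO3^2-]
If s mol/L dissolves here, [Ba^2+] = s, [CO3^2-] = 0.048 + s ≈ 0.048 (Ksp is small, so little additional dissolves).
Ksp ≈ s × 0.048
s = 4.2 × 10^-8 M
Check: s = 4.2 × 10^-8 ≪ 0.048, so the approximation is valid.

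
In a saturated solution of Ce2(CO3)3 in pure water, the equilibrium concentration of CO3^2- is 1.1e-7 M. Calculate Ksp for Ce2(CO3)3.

Ce2(CO3)3(s) <=> 2 Ce^3+(aq) + 3 CO3^2-(aq)
Stoichiometry gives [Ce^3+] = (2/3)[CO3^2-] = 7.33 × 10^-8 M.
Ksp = [Ce^3+]^2[CO3^2-]^3
Ksp = (7.33 x 10^-8)^2 × (1.1 × 10^-7)^3 = 7.2 × 10^-36

Ksp ≈ 7.2e-36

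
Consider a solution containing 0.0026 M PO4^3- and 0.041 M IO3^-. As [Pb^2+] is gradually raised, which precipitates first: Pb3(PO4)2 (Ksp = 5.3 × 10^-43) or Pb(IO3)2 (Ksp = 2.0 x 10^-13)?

Precipitation of each salt starts when its ion product equals its Ksp.
For Pb3(PO4)2: 5.3 × 10^-43 = (0.0026)^2 × [Pb^2+]^3  ⇒  [Pb^2+] = 4.3 x 10^-13 M.
For Pb(IO3)2: 2.0 x 10^-13 = (0.041)^2 × [Pb^2+]  ⇒  [Pb^2+] = 1.2 × 10^-10 M.
The salt with the lower threshold [Pb^2+] precipitates first: Pb3(PO4)2.

Pb3(PO4)2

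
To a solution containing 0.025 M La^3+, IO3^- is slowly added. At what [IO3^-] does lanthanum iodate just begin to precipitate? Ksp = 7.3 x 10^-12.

La(IO3)3(s) ⇌ La^3+ + 3 IO3^-
Ksp = [La^3+][IO3^-]^3
Precipitation begins when Q = Ksp. With [La^3+] = 0.025 M:
7.3 x 10^-12 = (0.025) × [IO3^-]^3
[IO3^-] = (7.3 x 10^-12 / 2.5 × 10^-2)^(1/3) = 6.6 x 10^-4 M

[IO3^-] ≈ 6.6e-4 M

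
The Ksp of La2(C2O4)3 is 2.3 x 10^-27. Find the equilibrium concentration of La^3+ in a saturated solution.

[La^3+] ≈ 3.7 × 10^-6 M

La2(C2O4)3(s) ⇌ 2 La^3+(aq) + 3 C2O4^2-(aq)
Ksp = [La^3+]^2[C2O4^2-]^3
Let s = molar solubility. Then [La^3+] = 2s and [C2O4^2-] = 3s.
So Ksp = (2s)^2 × (3s)^3 = 108s^5
Solving, s = (2.3 x 10^-27/108)^(1/5) = 1.84 × 10^-6 M
[La^3+] = 2s = 3.7 × 10^-6 M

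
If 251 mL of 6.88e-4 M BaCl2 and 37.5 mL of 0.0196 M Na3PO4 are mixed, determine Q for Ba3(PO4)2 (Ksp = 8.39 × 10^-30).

Q = 1.39 × 10^-15

Total volume = 251 + 37.5 = 288.5 mL.
[Ba^2+] = 6.88 × 10^-4 × (251/288.5) = 5.986 x 10^-4 M
[PO4^3-] = 1.96 × 10^-2 × (37.5/288.5) = 2.548 × 10^-3 M
Ba3(PO4)2(s) ⇌ 3 Ba^2+ + 2 PO4^3-, so Q = [Ba^2+]^3[PO4^3-]^2
Q = (5.986 × 10^-4)^3(2.548 × 10^-3)^2 = 1.39 x 10^-15
Q > Ksp, so Ba3(PO4)2 will precipitate.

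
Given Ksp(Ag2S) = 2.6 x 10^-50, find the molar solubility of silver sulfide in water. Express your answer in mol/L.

1.9 × 10^-17 M

Ag2S(s) ⇌ 2 Ag^+(aq) + S^2-(aq)
Ksp = [Ag^+]^2[S^2-]
Let s = molar solubility. Then [Ag^+] = 2s and [S^2-] = s.
So Ksp = (2s)^2 × s = 4s^3
Solving, s = (2.6 x 10^-50/4)^(1/3) = 1.9 × 10^-17 M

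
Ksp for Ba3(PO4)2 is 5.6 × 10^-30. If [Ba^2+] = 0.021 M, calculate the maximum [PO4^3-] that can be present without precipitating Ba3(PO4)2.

Ba3(PO4)2(s) ⇌ 3 Ba^2+ + 2 PO4^3-
Ksp = [Ba^2+]^3[PO4^3-]^2
Precipitation begins when Q = Ksp. With [Ba^2+] = 0.021 M:
5.6 × 10^-30 = (0.021)^3 × [PO4^3-]^2
[PO4^3-] = (5.6 × 10^-30 / 9.26 x 10^-6)^(1/2) = 7.8 × 10^-13 M

[PO4^3-] = 7.8 × 10^-13 M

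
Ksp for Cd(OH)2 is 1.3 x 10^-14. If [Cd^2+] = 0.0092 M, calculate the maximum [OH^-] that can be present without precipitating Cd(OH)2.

[OH^-] = 1.2 x 10^-6 M

Cd(OH)2(s) <=> Cd^2+(aq) + 2 OH^-(aq)
Ksp = [Cd^2+][OH^-]^2
Precipitation begins when Q = Ksp. With [Cd^2+] = 0.0092 M:
1.3 x 10^-14 = (0.0092) × [OH^-]^2
[OH^-] = (1.3 x 10^-14 / 9.2 x 10^-3)^(1/2) = 1.2 × 10^-6 M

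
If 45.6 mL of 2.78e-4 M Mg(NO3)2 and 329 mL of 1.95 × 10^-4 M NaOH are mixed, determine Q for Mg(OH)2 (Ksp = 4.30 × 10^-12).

Total volume = 45.6 + 329 = 374.6 mL.
[Mg^2+] = 2.78 × 10^-4 × (45.6/374.6) = 3.384 x 10^-5 M
[OH^-] = 1.95 × 10^-4 × (329/374.6) = 1.713 x 10^-4 M
Mg(OH)2(s) <=> Mg^2+(aq) + 2 OH^-(aq), so Q = [Mg^2+][OH^-]^2
Q = (3.384 × 10^-5)(1.713 × 10^-4)^2 = 9.93 × 10^-13
Q < Ksp, so no precipitate of Mg(OH)2 forms.

Q = 9.93 x 10^-13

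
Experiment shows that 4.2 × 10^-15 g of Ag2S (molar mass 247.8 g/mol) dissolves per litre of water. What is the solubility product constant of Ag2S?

1.9 x 10^-50

Molar solubility s = (4.2 × 10^-15 g/L) / (247.8 g/mol) = 1.69 × 10^-17 M.
Ag2S(s) ⇌ 2 Ag^+(aq) + S^2-(aq)
Let s = molar solubility. Then [Ag^+] = 2s and [S^2-] = s.
Ksp = [Ag^+]^2[S^2-]
So Ksp = (2s)^2 × s = 4s^3
With s = 1.69 × 10^-17: Ksp = 1.9 x 10^-50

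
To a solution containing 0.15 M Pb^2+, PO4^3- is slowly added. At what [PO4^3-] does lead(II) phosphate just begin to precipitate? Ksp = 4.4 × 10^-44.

[PO4^3-] ≈ 3.6 x 10^-21 M

Pb3(PO4)2(s) ⇌ 3 Pb^2+(aq) + 2 PO4^3-(aq)
Ksp = [Pb^2+]^3[PO4^3-]^2
Precipitation begins when Q = Ksp. With [Pb^2+] = 0.15 M:
4.4 × 10^-44 = (0.15)^3 × [PO4^3-]^2
[PO4^3-] = (4.4 × 10^-44 / 3.38 × 10^-3)^(1/2) = 3.6 × 10^-21 M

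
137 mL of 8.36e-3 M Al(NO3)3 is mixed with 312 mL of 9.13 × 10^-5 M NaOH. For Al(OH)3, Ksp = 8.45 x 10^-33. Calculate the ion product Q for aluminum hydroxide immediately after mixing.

Q = 6.51e-16

Total volume = 137 + 312 = 449 mL.
[Al^3+] = 8.36 × 10^-3 × (137/449) = 2.551 x 10^-3 M
[OH^-] = 9.13 × 10^-5 × (312/449) = 6.344 x 10^-5 M
Al(OH)3(s) <=> Al^3+ + 3 OH^-, so Q = [Al^3+][OH^-]^3
Q = (2.551 × 10^-3)(6.344 × 10^-5)^3 = 6.51 × 10^-16
Q > Ksp, so Al(OH)3 will precipitate.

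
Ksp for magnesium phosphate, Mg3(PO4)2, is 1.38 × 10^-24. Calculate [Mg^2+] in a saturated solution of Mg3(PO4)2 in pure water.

Mg3(PO4)2(s) <=> 3 Mg^2+ + 2 PO4^3-
Ksp = [Mg^2+]^3[PO4^3-]^2
Let s = molar solubility. Then [Mg^2+] = 3s and [PO4^3-] = 2s.
Ksp = (3s)^3(2s)^2 = 108s^5
s^5 = 1.38 × 10^-24 / 108, so s = 6.627 × 10^-6 M
[Mg^2+] = 3s = 1.99 × 10^-5 M

1.99 × 10^-5 M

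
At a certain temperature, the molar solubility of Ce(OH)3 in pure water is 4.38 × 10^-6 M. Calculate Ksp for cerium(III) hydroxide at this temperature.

Ce(OH)3(s) ⇌ Ce^3+(aq) + 3 OH^-(aq)
With molar solubility s: [Ce^3+] = s, [OH^-] = 3s.
Ksp = [Ce^3+][OH^-]^3
So Ksp = s × (3s)^3 = 27s^4
Ksp = 27 × (4.38 × 10^-6)^4 = 9.94 × 10^-21

9.94 x 10^-21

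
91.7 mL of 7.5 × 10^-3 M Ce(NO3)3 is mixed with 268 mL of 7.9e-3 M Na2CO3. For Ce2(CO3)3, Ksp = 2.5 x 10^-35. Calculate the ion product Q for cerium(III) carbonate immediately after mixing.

Total volume = 91.7 + 268 = 359.7 mL.
[Ce^3+] = 7.5 x 10^-3 × (91.7/359.7) = 1.91 × 10^-3 M
[CO3^2-] = 7.9 × 10^-3 × (268/359.7) = 5.89 × 10^-3 M
Ce2(CO3)3(s) ⇌ 2 Ce^3+ + 3 CO3^2-, so Q = [Ce^3+]^2[CO3^2-]^3
Q = (1.91 x 10^-3)^2(5.89 x 10^-3)^3 = 7.5 × 10^-13
Q > Ksp, so Ce2(CO3)3 will precipitate.

Q = 7.5e-13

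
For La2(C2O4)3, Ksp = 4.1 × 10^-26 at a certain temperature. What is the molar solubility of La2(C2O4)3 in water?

s ≈ 3.3e-6 M

La2(C2O4)3(s) <=> 2 La^3+(aq) + 3 C2O4^2-(aq)
Ksp = [La^3+]^2[C2O4^2-]^3
For each mole of La2(C2O4)3 that dissolves: [La^3+] = 2s, [C2O4^2-] = 3s.
Ksp = (2s)^2(3s)^3 = 108s^5
s^5 = 4.1 × 10^-26 / 108, so s = 3.3 x 10^-6 M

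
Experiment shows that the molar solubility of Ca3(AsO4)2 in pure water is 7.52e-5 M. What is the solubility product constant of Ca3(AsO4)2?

2.60 x 10^-19

Ca3(AsO4)2(s) <=> 3 Ca^2+ + 2 AsO4^3-
If s mol/L of Ca3(AsO4)2 dissolves, [Ca^2+] = 3s and [AsO4^3-] = 2s.
Ksp = [Ca^2+]^3[AsO4^3-]^2
Substituting: Ksp = (3s)^3(2s)^2 = 108s^5
Ksp = 108 × (7.52 × 10^-5)^5 = 2.60 × 10^-19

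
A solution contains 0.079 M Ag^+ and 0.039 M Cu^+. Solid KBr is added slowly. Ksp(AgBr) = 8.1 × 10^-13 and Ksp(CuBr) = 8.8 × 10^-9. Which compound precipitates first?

AgBr

Each salt begins to precipitate when Q = Ksp, i.e. when [Br^-] reaches its threshold.
For AgBr: 8.1 × 10^-13 = 0.079 × [Br^-]  ⇒  [Br^-] = 1.0 × 10^-11 M.
For CuBr: 8.8 × 10^-9 = 0.039 × [Br^-]  ⇒  [Br^-] = 2.3 × 10^-7 M.
The salt with the lower threshold [Br^-] precipitates first: AgBr.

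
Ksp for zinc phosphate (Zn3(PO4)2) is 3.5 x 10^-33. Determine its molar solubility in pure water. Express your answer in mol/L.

Zn3(PO4)2(s) <=> 3 Zn^2+ + 2 PO4^3-
Ksp = [Zn^2+]^3[PO4^3-]^2
For each mole of Zn3(PO4)2 that dissolves: [Zn^2+] = 3s, [PO4^3-] = 2s.
So Ksp = (3s)^3 × (2s)^2 = 108s^5
Solving, s = (3.5 x 10^-33/108)^(1/5) = 1.3 × 10^-7 M

s ≈ 1.3 × 10^-7 M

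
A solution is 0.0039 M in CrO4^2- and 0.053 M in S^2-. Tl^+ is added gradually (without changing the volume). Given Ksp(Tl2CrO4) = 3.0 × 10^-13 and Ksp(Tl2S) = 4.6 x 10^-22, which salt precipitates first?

Tl2S

Precipitation of each salt starts when its ion product equals its Ksp.
For Tl2CrO4: 3.0 × 10^-13 = 0.0039 × [Tl^+]^2  ⇒  [Tl^+] = 8.8 × 10^-6 M.
For Tl2S: 4.6 x 10^-22 = 0.053 × [Tl^+]^2  ⇒  [Tl^+] = 9.3 × 10^-11 M.
The salt with the lower threshold [Tl^+] precipitates first: Tl2S.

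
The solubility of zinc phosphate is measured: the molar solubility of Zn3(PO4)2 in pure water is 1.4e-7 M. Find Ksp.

Zn3(PO4)2(s) ⇌ 3 Zn^2+ + 2 PO4^3-
If s mol/L of Zn3(PO4)2 dissolves, [Zn^2+] = 3s and [PO4^3-] = 2s.
Ksp = [Zn^2+]^3[PO4^3-]^2
Ksp = (3s)^3(2s)^2 = 108s^5
With s = 1.4 × 10^-7: Ksp = 5.8 x 10^-33

5.8 x 10^-33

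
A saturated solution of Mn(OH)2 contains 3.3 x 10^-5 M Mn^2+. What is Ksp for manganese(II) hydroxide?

Mn(OH)2(s) <=> Mn^2+ + 2 OH^-
Stoichiometry gives [OH^-] = (2/1)[Mn^2+] = 6.60 × 10^-5 M.
Ksp = [Mn^2+][OH^-]^2
Ksp = 3.3 x 10^-5 × (6.60 × 10^-5)^2 = 1.4 x 10^-13

Ksp = 1.4e-13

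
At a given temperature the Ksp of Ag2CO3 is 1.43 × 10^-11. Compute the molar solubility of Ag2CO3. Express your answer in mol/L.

s ≈ 1.53 × 10^-4 M

Ag2CO3(s) ⇌ 2 Ag^+(aq) + CO3^2-(aq)
Ksp = [Ag^+]^2[CO3^2-]
If s mol/L of Ag2CO3 dissolves, [Ag^+] = 2s and [CO3^2-] = s.
Ksp = (2s)^2s = 4s^3
s = (1.43 × 10^-11 / 4)^(1/3) = 1.53 x 10^-4 M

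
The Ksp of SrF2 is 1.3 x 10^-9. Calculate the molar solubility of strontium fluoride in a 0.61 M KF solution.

3.5e-9 M

SrF2(s) ⇌ Sr^2+ + 2 F^-
Ksp = [Sr^2+][F^-]^2
Let s = moles of SrF2 that dissolve per litre. [Sr^2+] = s, [F^-] = 0.61 + 2s ≈ 0.61 (since F^- from KF dominates).
Ksp ≈ s × (0.61)^2
s = 3.5 × 10^-9 M
Check: 2s = 7.0 x 10^-9 ≪ 0.61, so the approximation is valid.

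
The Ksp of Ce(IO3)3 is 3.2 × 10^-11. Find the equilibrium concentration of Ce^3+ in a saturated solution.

Ce(IO3)3(s) <=> Ce^3+(aq) + 3 IO3^-(aq)
Ksp = [Ce^3+][IO3^-]^3
If s mol/L of Ce(IO3)3 dissolves, [Ce^3+] = s and [IO3^-] = 3s.
So Ksp = s × (3s)^3 = 27s^4
Solving, s = (3.2 × 10^-11/27)^(1/4) = 1.04 x 10^-3 M
[Ce^3+] = s = 1.0 x 10^-3 M

[Ce^3+] ≈ 1.0e-3 M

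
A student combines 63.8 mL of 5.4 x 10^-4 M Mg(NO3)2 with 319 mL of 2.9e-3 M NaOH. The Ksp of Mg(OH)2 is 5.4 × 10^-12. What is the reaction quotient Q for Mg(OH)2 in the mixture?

Q ≈ 5.3 x 10^-10

Total volume = 63.8 + 319 = 382.8 mL.
[Mg^2+] = 5.4 × 10^-4 × (63.8/382.8) = 9.00 x 10^-5 M
[OH^-] = 2.9 × 10^-3 × (319/382.8) = 2.42 × 10^-3 M
Mg(OH)2(s) <=> Mg^2+ + 2 OH^-, so Q = [Mg^2+][OH^-]^2
Q = (9.00 x 10^-5)(2.42 × 10^-3)^2 = 5.3 × 10^-10
Q > Ksp, so Mg(OH)2 will precipitate.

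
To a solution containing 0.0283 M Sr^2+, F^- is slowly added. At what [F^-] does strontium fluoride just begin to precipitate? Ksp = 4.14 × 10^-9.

SrF2(s) ⇌ Sr^2+ + 2 F^-
Ksp = [Sr^2+][F^-]^2
Precipitation begins when Q = Ksp. With [Sr^2+] = 0.0283 M:
4.14 × 10^-9 = (0.0283) × [F^-]^2
[F^-] = (4.14 × 10^-9 / 2.83 x 10^-2)^(1/2) = 3.82 x 10^-4 M

3.82 x 10^-4 M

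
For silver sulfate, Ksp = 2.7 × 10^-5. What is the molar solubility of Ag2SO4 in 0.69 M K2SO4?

s ≈ 3.1 × 10^-3 M

Ag2SO4(s) ⇌ 2 Ag^+(aq) + SO4^2-(aq)
Ksp = [Ag^+]^2[SO4^2-]
If s mol/L dissolves here, [Ag^+] = 2s, [SO4^2-] = 0.69 + s ≈ 0.69 (common-ion effect: SO4^2- is already 0.69 M).
Ksp ≈ (2s)^2 × 0.69
s = 3.1 × 10^-3 M
Check: s = 3.1 x 10^-3 ≪ 0.69, so the approximation is valid.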